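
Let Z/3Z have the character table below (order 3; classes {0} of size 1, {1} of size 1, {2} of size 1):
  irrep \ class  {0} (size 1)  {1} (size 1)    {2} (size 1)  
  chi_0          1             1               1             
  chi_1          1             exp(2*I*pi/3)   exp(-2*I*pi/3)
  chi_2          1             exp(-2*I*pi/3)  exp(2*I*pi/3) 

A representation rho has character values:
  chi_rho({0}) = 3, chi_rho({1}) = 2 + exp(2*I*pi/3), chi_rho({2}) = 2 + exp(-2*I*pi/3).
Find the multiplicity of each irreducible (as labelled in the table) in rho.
Multiplicities: chi_0: 2, chi_1: 1, chi_2: 0.

Proof sketch: Use <chi_rho, chi> = (1/|G|) sum_C |C| * chi_rho(C) * conj(chi(C)) with |G| = 3 for each irreducible chi in the table:
  <chi_rho, chi_0> = (1/3)[1*(3)*conj(1) + 1*(2 + exp(2*I*pi/3))*conj(1) + 1*(2 + exp(-2*I*pi/3))*conj(1)]
      = (1/3)[(3) + (2 + exp(2*I*pi/3)) + (2 + exp(-2*I*pi/3))] = 6/3 = 2
  <chi_rho, chi_1> = (1/3)[1*(3)*conj(1) + 1*(2 + exp(2*I*pi/3))*conj(exp(2*I*pi/3)) + 1*(2 + exp(-2*I*pi/3))*conj(exp(-2*I*pi/3))]
      = (1/3)[(3) + (1 + 2*exp(-2*I*pi/3)) + (1 + 2*exp(2*I*pi/3))] = 3/3 = 1
  <chi_rho, chi_2> = (1/3)[1*(3)*conj(1) + 1*(2 + exp(2*I*pi/3))*conj(exp(-2*I*pi/3)) + 1*(2 + exp(-2*I*pi/3))*conj(exp(2*I*pi/3))]
      = (1/3)[(3) + (exp(-2*I*pi/3) + 2*exp(2*I*pi/3)) + (2*exp(-2*I*pi/3) + exp(2*I*pi/3))] = 0/3 = 0
(Exp terms are combined using exp(i*s)*conj(exp(i*t)) = exp(i*(s-t)), and sums of them are collapsed using the identity that for every m > 1 the m distinct m-th roots of unity sum to 0, e.g. 1 + exp(2*I*pi/3) + exp(-2*I*pi/3) = 0.)
Dimension check: dim(rho) = sum (mult * dim) = 2*1 + 1*1 + 0*1 = 3 = chi_rho(e) = 3.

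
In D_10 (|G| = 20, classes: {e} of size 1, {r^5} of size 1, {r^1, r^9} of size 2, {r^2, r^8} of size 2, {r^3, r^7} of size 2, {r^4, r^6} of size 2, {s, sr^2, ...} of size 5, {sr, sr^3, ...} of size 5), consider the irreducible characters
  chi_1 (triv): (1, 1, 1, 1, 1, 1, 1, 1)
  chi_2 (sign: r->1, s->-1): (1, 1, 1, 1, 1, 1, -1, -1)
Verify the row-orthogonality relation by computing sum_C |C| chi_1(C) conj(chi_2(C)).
Sum = 0; so <chi_1, chi_2> = 0 (distinct irreducibles are orthogonal).

Justification: Compute term by term over conjugacy classes (|C| * chi_1(C) * conj(chi_2(C))):
  1*(1)*conj(1) + 1*(1)*conj(1) + 2*(1)*conj(1) + 2*(1)*conj(1) + 2*(1)*conj(1) + 2*(1)*conj(1) + 5*(1)*conj(-1) + 5*(1)*conj(-1)
  = (1) + (1) + (2) + (2) + (2) + (2) + (-5) + (-5)
  = 0.
Dividing by |G| = 20 gives 0/20 = 0, matching the row-orthogonality relation <chi_1, chi_2> = [chi_1 = chi_2].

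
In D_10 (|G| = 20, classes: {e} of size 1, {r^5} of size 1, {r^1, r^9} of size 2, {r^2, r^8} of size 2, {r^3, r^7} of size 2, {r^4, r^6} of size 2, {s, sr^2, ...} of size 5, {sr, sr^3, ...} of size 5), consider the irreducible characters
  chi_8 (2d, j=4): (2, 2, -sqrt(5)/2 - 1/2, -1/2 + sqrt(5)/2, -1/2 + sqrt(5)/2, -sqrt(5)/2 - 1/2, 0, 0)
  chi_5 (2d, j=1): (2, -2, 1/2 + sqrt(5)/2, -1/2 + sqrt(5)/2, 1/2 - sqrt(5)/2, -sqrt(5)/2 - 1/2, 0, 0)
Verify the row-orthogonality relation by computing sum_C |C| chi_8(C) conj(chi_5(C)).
Sum = 0; so <chi_8, chi_5> = 0 (distinct irreducibles are orthogonal).

Solution. Compute term by term over conjugacy classes (|C| * chi_8(C) * conj(chi_5(C))):
  1*(2)*conj(2) + 1*(2)*conj(-2) + 2*(-sqrt(5)/2 - 1/2)*conj(1/2 + sqrt(5)/2) + 2*(-1/2 + sqrt(5)/2)*conj(-1/2 + sqrt(5)/2) + 2*(-1/2 + sqrt(5)/2)*conj(1/2 - sqrt(5)/2) + 2*(-sqrt(5)/2 - 1/2)*conj(-sqrt(5)/2 - 1/2) + 5*(0)*conj(0) + 5*(0)*conj(0)
  = (4) + (-4) + (-3 - sqrt(5)) + (3 - sqrt(5)) + (-3 + sqrt(5)) + (sqrt(5) + 3) + (0) + (0)
  = 0.
Dividing by |G| = 20 gives 0/20 = 0, matching the row-orthogonality relation <chi_8, chi_5> = [chi_8 = chi_5].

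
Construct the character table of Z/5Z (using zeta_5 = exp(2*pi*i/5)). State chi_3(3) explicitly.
Character table of Z/5Z (irreps indexed chi_0,...,chi_4 with chi_k(m) = zeta_5^(k*m), zeta_5 = exp(2*pi*i/5)):
  irrep \ class  {0} (size 1)  {1} (size 1)    {2} (size 1)    {3} (size 1)    {4} (size 1)  
  chi_0          1             1               1               1               1             
  chi_1          1             exp(2*I*pi/5)   exp(4*I*pi/5)   exp(-4*I*pi/5)  exp(-2*I*pi/5)
  chi_2          1             exp(4*I*pi/5)   exp(-2*I*pi/5)  exp(2*I*pi/5)   exp(-4*I*pi/5)
  chi_3          1             exp(-4*I*pi/5)  exp(2*I*pi/5)   exp(-2*I*pi/5)  exp(4*I*pi/5) 
  chi_4          1             exp(-2*I*pi/5)  exp(-4*I*pi/5)  exp(4*I*pi/5)   exp(2*I*pi/5) 

Spot check: chi_3(3) = zeta_5^(3*3) = zeta_5^9 = exp(-2*I*pi/5).

Explanation: Z/5Z is abelian, so all 5 irreducible complex representations are 1-dimensional. They are given by chi_k(m) = zeta_5^(k*m) for k = 0,...,4. Row orthogonality: sum_m chi_k(m) conj(chi_l(m)) = 5 * [k = l].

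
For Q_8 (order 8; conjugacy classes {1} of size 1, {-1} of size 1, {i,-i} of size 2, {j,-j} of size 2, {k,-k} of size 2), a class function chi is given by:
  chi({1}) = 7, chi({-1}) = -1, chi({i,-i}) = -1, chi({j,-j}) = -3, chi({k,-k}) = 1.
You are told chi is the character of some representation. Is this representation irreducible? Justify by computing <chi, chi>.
Not irreducible (reducible): <chi, chi> = 9 > 1.

Justification: <chi, chi> = (1/|G|) sum_C |C| * |chi(C)|^2 = (1/8)[1*|7|^2 + 1*|-1|^2 + 2*|-1|^2 + 2*|-3|^2 + 2*|1|^2]
  = (1/8)[(49) + (1) + (2) + (18) + (2)] = 72/8 = 9.
A character is irreducible iff <chi, chi> = 1, so this representation is reducible.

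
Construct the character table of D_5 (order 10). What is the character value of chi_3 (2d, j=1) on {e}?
Conjugacy classes: {e} of size 1, {r^1, r^4} of size 2, {r^2, r^3} of size 2, {s, sr, ..., sr^4} of size 5.
Character table:
  irrep \ class              {e} (size 1)  {r^1, r^4} (size 2)  {r^2, r^3} (size 2)  {s, sr, ..., sr^4} (size 5)
  chi_1 (triv)               1             1                    1                    1                          
  chi_2 (sign: r->1, s->-1)  1             1                    1                    -1                         
  chi_3 (2d, j=1)            2             -1/2 + sqrt(5)/2     -sqrt(5)/2 - 1/2     0                          
  chi_4 (2d, j=2)            2             -sqrt(5)/2 - 1/2     -1/2 + sqrt(5)/2     0                          

Spot check: chi_3 (2d, j=1) on {e} = 2.

Why: D_5 has order 2*5 = 10 with 4 conjugacy classes, hence 4 irreducibles. Sum of squared dims 1 + 1 + 4 + 4 = 10 = |G|. Linear characters come from the abelianisation; the 2-dimensional irreps have character r^k -> 2*cos(2*pi*j*k/5), reflections -> 0.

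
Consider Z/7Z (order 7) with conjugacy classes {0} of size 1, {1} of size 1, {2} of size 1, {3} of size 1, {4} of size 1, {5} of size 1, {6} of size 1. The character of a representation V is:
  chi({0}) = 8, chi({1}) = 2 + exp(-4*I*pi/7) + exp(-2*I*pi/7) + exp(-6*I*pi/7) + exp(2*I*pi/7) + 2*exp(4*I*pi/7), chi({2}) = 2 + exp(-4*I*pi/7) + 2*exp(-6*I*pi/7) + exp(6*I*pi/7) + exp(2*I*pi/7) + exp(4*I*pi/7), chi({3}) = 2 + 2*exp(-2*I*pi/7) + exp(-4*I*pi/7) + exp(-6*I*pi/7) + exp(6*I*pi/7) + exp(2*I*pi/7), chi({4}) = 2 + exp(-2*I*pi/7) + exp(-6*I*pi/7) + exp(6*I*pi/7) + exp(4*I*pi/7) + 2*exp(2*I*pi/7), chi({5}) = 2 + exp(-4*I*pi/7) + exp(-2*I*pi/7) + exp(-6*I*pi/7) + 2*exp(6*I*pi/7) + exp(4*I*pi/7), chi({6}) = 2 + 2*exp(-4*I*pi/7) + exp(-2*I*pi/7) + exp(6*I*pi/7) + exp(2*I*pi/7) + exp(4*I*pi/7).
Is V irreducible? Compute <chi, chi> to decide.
Not irreducible (reducible): <chi, chi> = 12 > 1.

Proof sketch: <chi, chi> = (1/|G|) sum_C |C| * |chi(C)|^2 = (1/7)[1*|8|^2 + 1*|2 + exp(-4*I*pi/7) + exp(-2*I*pi/7) + exp(-6*I*pi/7) + exp(2*I*pi/7) + 2*exp(4*I*pi/7)|^2 + 1*|2 + exp(-4*I*pi/7) + 2*exp(-6*I*pi/7) + exp(6*I*pi/7) + exp(2*I*pi/7) + exp(4*I*pi/7)|^2 + 1*|2 + 2*exp(-2*I*pi/7) + exp(-4*I*pi/7) + exp(-6*I*pi/7) + exp(6*I*pi/7) + exp(2*I*pi/7)|^2 + 1*|2 + exp(-2*I*pi/7) + exp(-6*I*pi/7) + exp(6*I*pi/7) + exp(4*I*pi/7) + 2*exp(2*I*pi/7)|^2 + 1*|2 + exp(-4*I*pi/7) + exp(-2*I*pi/7) + exp(-6*I*pi/7) + 2*exp(6*I*pi/7) + exp(4*I*pi/7)|^2 + 1*|2 + 2*exp(-4*I*pi/7) + exp(-2*I*pi/7) + exp(6*I*pi/7) + exp(2*I*pi/7) + exp(4*I*pi/7)|^2]
  = (1/7)[(64) + (12 + 10*exp(-4*I*pi/7) + 8*exp(-2*I*pi/7) + 8*exp(-6*I*pi/7) + 8*exp(6*I*pi/7) + 8*exp(2*I*pi/7) + 10*exp(4*I*pi/7)) + (12 + 8*exp(-4*I*pi/7) + 8*exp(-2*I*pi/7) + 10*exp(-6*I*pi/7) + 10*exp(6*I*pi/7) + 8*exp(2*I*pi/7) + 8*exp(4*I*pi/7)) + (12 + 10*exp(-2*I*pi/7) + 8*exp(-4*I*pi/7) + 8*exp(-6*I*pi/7) + 8*exp(6*I*pi/7) + 8*exp(4*I*pi/7) + 10*exp(2*I*pi/7)) + (12 + 10*exp(-2*I*pi/7) + 8*exp(-4*I*pi/7) + 8*exp(-6*I*pi/7) + 8*exp(6*I*pi/7) + 8*exp(4*I*pi/7) + 10*exp(2*I*pi/7)) + (12 + 8*exp(-4*I*pi/7) + 8*exp(-2*I*pi/7) + 10*exp(-6*I*pi/7) + 10*exp(6*I*pi/7) + 8*exp(2*I*pi/7) + 8*exp(4*I*pi/7)) + (12 + 10*exp(-4*I*pi/7) + 8*exp(-2*I*pi/7) + 8*exp(-6*I*pi/7) + 8*exp(6*I*pi/7) + 8*exp(2*I*pi/7) + 10*exp(4*I*pi/7))] = 84/7 = 12.
(Exp terms are combined using exp(i*s)*conj(exp(i*t)) = exp(i*(s-t)), and sums of them are collapsed using the identity that for every m > 1 the m distinct m-th roots of unity sum to 0, e.g. 1 + exp(2*I*pi/3) + exp(-2*I*pi/3) = 0.)
A character is irreducible iff <chi, chi> = 1, so this representation is reducible.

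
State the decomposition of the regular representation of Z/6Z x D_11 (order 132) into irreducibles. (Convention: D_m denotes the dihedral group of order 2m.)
Each irreducible V_i of dimension d_i appears with multiplicity d_i, i.e. rho_reg = (direct sum over all irreducibles V_i) d_i V_i. The irreducible dimensions for Z/6Z x D_11 are 1, 1, 1, 1, 1, 1, 1, 1, 1, 1, 1, 1, 2, 2, 2, 2, 2, 2, 2, 2, 2, 2, 2, 2, 2, 2, 2, 2, 2, 2, 2, 2, 2, 2, 2, 2, 2, 2, 2, 2, 2, 2: 12 irreducibles of dimension 1, each with multiplicity 1; 30 irreducibles of dimension 2, each with multiplicity 2. Total dimension 12*1*1 + 30*2*2 = 132 = |G|.

Details: General theorem: in the regular representation of a finite group G, each irreducible appears with multiplicity equal to its dimension. Check: dim(rho_reg) = sum d_i^2 = 1 + 1 + 1 + 1 + 1 + 1 + 1 + 1 + 1 + 1 + 1 + 1 + 4 + 4 + 4 + 4 + 4 + 4 + 4 + 4 + 4 + 4 + 4 + 4 + 4 + 4 + 4 + 4 + 4 + 4 + 4 + 4 + 4 + 4 + 4 + 4 + 4 + 4 + 4 + 4 + 4 + 4 = 132 = |G|.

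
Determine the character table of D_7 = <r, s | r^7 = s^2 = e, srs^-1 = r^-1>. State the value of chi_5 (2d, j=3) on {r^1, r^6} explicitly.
Conjugacy classes: {e} of size 1, {r^1, r^6} of size 2, {r^2, r^5} of size 2, {r^3, r^4} of size 2, {s, sr, ..., sr^6} of size 7.
Character table:
  irrep \ class              {e} (size 1)  {r^1, r^6} (size 2)  {r^2, r^5} (size 2)  {r^3, r^4} (size 2)  {s, sr, ..., sr^6} (size 7)
  chi_1 (triv)               1             1                    1                    1                    1                          
  chi_2 (sign: r->1, s->-1)  1             1                    1                    1                    -1                         
  chi_3 (2d, j=1)            2             2*cos(2*pi/7)        -2*cos(3*pi/7)       -2*cos(pi/7)         0                          
  chi_4 (2d, j=2)            2             -2*cos(3*pi/7)       -2*cos(pi/7)         2*cos(2*pi/7)        0                          
  chi_5 (2d, j=3)            2             -2*cos(pi/7)         2*cos(2*pi/7)        -2*cos(3*pi/7)       0                          

Spot check: chi_5 (2d, j=3) on {r^1, r^6} = -2*cos(pi/7).

Solution. D_7 has order 2*7 = 14 with 5 conjugacy classes, hence 5 irreducibles. Sum of squared dims 1 + 1 + 4 + 4 + 4 = 14 = |G|. Linear characters come from the abelianisation; the 2-dimensional irreps have character r^k -> 2*cos(2*pi*j*k/7), reflections -> 0.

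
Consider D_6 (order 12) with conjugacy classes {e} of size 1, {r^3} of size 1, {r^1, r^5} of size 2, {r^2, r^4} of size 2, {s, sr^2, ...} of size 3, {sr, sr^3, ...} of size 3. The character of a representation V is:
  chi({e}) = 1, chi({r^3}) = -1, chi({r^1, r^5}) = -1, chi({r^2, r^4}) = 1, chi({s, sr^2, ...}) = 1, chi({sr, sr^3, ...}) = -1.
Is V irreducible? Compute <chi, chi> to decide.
Irreducible: <chi, chi> = 1.

Reasoning: <chi, chi> = (1/|G|) sum_C |C| * |chi(C)|^2 = (1/12)[1*|1|^2 + 1*|-1|^2 + 2*|-1|^2 + 2*|1|^2 + 3*|1|^2 + 3*|-1|^2]
  = (1/12)[(1) + (1) + (2) + (2) + (3) + (3)] = 12/12 = 1.
A character is irreducible iff <chi, chi> = 1, so this representation is irreducible.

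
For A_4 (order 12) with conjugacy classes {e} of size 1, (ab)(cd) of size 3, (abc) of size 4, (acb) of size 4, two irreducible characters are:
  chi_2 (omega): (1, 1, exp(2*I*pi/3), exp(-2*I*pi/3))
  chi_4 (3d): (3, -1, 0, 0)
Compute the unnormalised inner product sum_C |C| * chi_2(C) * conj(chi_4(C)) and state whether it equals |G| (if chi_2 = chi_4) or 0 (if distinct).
Sum = 0; so <chi_2, chi_4> = 0 (distinct irreducibles are orthogonal).

Reasoning: Compute term by term over conjugacy classes (|C| * chi_2(C) * conj(chi_4(C))):
  1*(1)*conj(3) + 3*(1)*conj(-1) + 4*(exp(2*I*pi/3))*conj(0) + 4*(exp(-2*I*pi/3))*conj(0)
  = (3) + (-3) + (0) + (0)
  = 0.
(Exp terms are combined using exp(i*s)*conj(exp(i*t)) = exp(i*(s-t)), and sums of them are collapsed using the identity that for every m > 1 the m distinct m-th roots of unity sum to 0, e.g. 1 + exp(2*I*pi/3) + exp(-2*I*pi/3) = 0.)
Dividing by |G| = 12 gives 0/12 = 0, matching the row-orthogonality relation <chi_2, chi_4> = [chi_2 = chi_4].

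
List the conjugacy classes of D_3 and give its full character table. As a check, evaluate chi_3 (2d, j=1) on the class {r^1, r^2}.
Conjugacy classes: {e} of size 1, {r^1, r^2} of size 2, {s, sr, ..., sr^2} of size 3.
Character table:
  irrep \ class              {e} (size 1)  {r^1, r^2} (size 2)  {s, sr, ..., sr^2} (size 3)
  chi_1 (triv)               1             1                    1                          
  chi_2 (sign: r->1, s->-1)  1             1                    -1                         
  chi_3 (2d, j=1)            2             -1                   0                          

Spot check: chi_3 (2d, j=1) on {r^1, r^2} = -1.

Explanation: D_3 has order 2*3 = 6 with 3 conjugacy classes, hence 3 irreducibles. Sum of squared dims 1 + 1 + 4 = 6 = |G|. Linear characters come from the abelianisation; the 2-dimensional irreps have character r^k -> 2*cos(2*pi*j*k/3), reflections -> 0.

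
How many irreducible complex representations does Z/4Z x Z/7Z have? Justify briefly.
28

The number of irreducible complex representations of a finite group equals its number of conjugacy classes. Z/4Z x Z/7Z is abelian of order 28, so every element is its own conjugacy class: 28 classes, so Z/4Z x Z/7Z (order 28) has exactly 28 irreducible complex representations.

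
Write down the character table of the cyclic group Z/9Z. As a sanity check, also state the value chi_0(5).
Character table of Z/9Z (irreps indexed chi_0,...,chi_8 with chi_k(m) = zeta_9^(k*m), zeta_9 = exp(2*pi*i/9)):
  irrep \ class  {0} (size 1)  {1} (size 1)    {2} (size 1)    {3} (size 1)    {4} (size 1)    {5} (size 1)    {6} (size 1)    {7} (size 1)    {8} (size 1)  
  chi_0          1             1               1               1               1               1               1               1               1             
  chi_1          1             exp(2*I*pi/9)   exp(4*I*pi/9)   exp(2*I*pi/3)   exp(8*I*pi/9)   exp(-8*I*pi/9)  exp(-2*I*pi/3)  exp(-4*I*pi/9)  exp(-2*I*pi/9)
  chi_2          1             exp(4*I*pi/9)   exp(8*I*pi/9)   exp(-2*I*pi/3)  exp(-2*I*pi/9)  exp(2*I*pi/9)   exp(2*I*pi/3)   exp(-8*I*pi/9)  exp(-4*I*pi/9)
  chi_3          1             exp(2*I*pi/3)   exp(-2*I*pi/3)  1               exp(2*I*pi/3)   exp(-2*I*pi/3)  1               exp(2*I*pi/3)   exp(-2*I*pi/3)
  chi_4          1             exp(8*I*pi/9)   exp(-2*I*pi/9)  exp(2*I*pi/3)   exp(-4*I*pi/9)  exp(4*I*pi/9)   exp(-2*I*pi/3)  exp(2*I*pi/9)   exp(-8*I*pi/9)
  chi_5          1             exp(-8*I*pi/9)  exp(2*I*pi/9)   exp(-2*I*pi/3)  exp(4*I*pi/9)   exp(-4*I*pi/9)  exp(2*I*pi/3)   exp(-2*I*pi/9)  exp(8*I*pi/9) 
  chi_6          1             exp(-2*I*pi/3)  exp(2*I*pi/3)   1               exp(-2*I*pi/3)  exp(2*I*pi/3)   1               exp(-2*I*pi/3)  exp(2*I*pi/3) 
  chi_7          1             exp(-4*I*pi/9)  exp(-8*I*pi/9)  exp(2*I*pi/3)   exp(2*I*pi/9)   exp(-2*I*pi/9)  exp(-2*I*pi/3)  exp(8*I*pi/9)   exp(4*I*pi/9) 
  chi_8          1             exp(-2*I*pi/9)  exp(-4*I*pi/9)  exp(-2*I*pi/3)  exp(-8*I*pi/9)  exp(8*I*pi/9)   exp(2*I*pi/3)   exp(4*I*pi/9)   exp(2*I*pi/9) 

Spot check: chi_0(5) = zeta_9^(0*5) = zeta_9^0 = 1.

Justification: Z/9Z is abelian, so all 9 irreducible complex representations are 1-dimensional. They are given by chi_k(m) = zeta_9^(k*m) for k = 0,...,8. Row orthogonality: sum_m chi_k(m) conj(chi_l(m)) = 9 * [k = l].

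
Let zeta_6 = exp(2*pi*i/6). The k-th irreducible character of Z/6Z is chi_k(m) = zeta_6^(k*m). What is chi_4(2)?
chi_4(2) = zeta_6^8 = exp(2*I*pi/3)

Why: chi_4(2) = zeta_6^(4*2) = zeta_6^8. Since zeta_6^6 = 1, this equals zeta_6^2 = exp(2*pi*i*2/6) = exp(2*I*pi/3).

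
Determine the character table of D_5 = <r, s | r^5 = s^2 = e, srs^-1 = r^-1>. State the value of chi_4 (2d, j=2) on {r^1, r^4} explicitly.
Conjugacy classes: {e} of size 1, {r^1, r^4} of size 2, {r^2, r^3} of size 2, {s, sr, ..., sr^4} of size 5.
Character table:
  irrep \ class              {e} (size 1)  {r^1, r^4} (size 2)  {r^2, r^3} (size 2)  {s, sr, ..., sr^4} (size 5)
  chi_1 (triv)               1             1                    1                    1                          
  chi_2 (sign: r->1, s->-1)  1             1                    1                    -1                         
  chi_3 (2d, j=1)            2             -1/2 + sqrt(5)/2     -sqrt(5)/2 - 1/2     0                          
  chi_4 (2d, j=2)            2             -sqrt(5)/2 - 1/2     -1/2 + sqrt(5)/2     0                          

Spot check: chi_4 (2d, j=2) on {r^1, r^4} = -sqrt(5)/2 - 1/2.

Derivation: D_5 has order 2*5 = 10 with 4 conjugacy classes, hence 4 irreducibles. Sum of squared dims 1 + 1 + 4 + 4 = 10 = |G|. Linear characters come from the abelianisation; the 2-dimensional irreps have character r^k -> 2*cos(2*pi*j*k/5), reflections -> 0.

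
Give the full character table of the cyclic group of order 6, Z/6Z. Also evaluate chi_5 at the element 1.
Character table of Z/6Z (irreps indexed chi_0,...,chi_5 with chi_k(m) = zeta_6^(k*m), zeta_6 = exp(2*pi*i/6)):
  irrep \ class  {0} (size 1)  {1} (size 1)    {2} (size 1)    {3} (size 1)  {4} (size 1)    {5} (size 1)  
  chi_0          1             1               1               1             1               1             
  chi_1          1             exp(I*pi/3)     exp(2*I*pi/3)   -1            exp(-2*I*pi/3)  exp(-I*pi/3)  
  chi_2          1             exp(2*I*pi/3)   exp(-2*I*pi/3)  1             exp(2*I*pi/3)   exp(-2*I*pi/3)
  chi_3          1             -1              1               -1            1               -1            
  chi_4          1             exp(-2*I*pi/3)  exp(2*I*pi/3)   1             exp(-2*I*pi/3)  exp(2*I*pi/3) 
  chi_5          1             exp(-I*pi/3)    exp(-2*I*pi/3)  -1            exp(2*I*pi/3)   exp(I*pi/3)   

Spot check: chi_5(1) = zeta_6^(5*1) = zeta_6^5 = exp(-I*pi/3).

Why: Z/6Z is abelian, so all 6 irreducible complex representations are 1-dimensional. They are given by chi_k(m) = zeta_6^(k*m) for k = 0,...,5. Row orthogonality: sum_m chi_k(m) conj(chi_l(m)) = 6 * [k = l].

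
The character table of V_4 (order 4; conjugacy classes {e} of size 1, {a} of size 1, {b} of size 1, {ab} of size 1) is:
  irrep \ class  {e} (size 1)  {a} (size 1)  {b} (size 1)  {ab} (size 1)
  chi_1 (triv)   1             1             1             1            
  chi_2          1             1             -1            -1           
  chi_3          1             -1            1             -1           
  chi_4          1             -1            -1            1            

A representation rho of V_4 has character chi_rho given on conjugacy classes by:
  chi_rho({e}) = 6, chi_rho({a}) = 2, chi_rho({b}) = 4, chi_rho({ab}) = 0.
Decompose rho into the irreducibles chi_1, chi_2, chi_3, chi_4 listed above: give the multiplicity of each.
Multiplicities: chi_1: 3, chi_2: 1, chi_3: 2, chi_4: 0.

Use <chi_rho, chi> = (1/|G|) sum_C |C| * chi_rho(C) * conj(chi(C)) with |G| = 4 for each irreducible chi in the table:
  <chi_rho, chi_1> = (1/4)[1*(6)*conj(1) + 1*(2)*conj(1) + 1*(4)*conj(1) + 1*(0)*conj(1)]
      = (1/4)[(6) + (2) + (4) + (0)] = 12/4 = 3
  <chi_rho, chi_2> = (1/4)[1*(6)*conj(1) + 1*(2)*conj(1) + 1*(4)*conj(-1) + 1*(0)*conj(-1)]
      = (1/4)[(6) + (2) + (-4) + (0)] = 4/4 = 1
  <chi_rho, chi_3> = (1/4)[1*(6)*conj(1) + 1*(2)*conj(-1) + 1*(4)*conj(1) + 1*(0)*conj(-1)]
      = (1/4)[(6) + (-2) + (4) + (0)] = 8/4 = 2
  <chi_rho, chi_4> = (1/4)[1*(6)*conj(1) + 1*(2)*conj(-1) + 1*(4)*conj(-1) + 1*(0)*conj(1)]
      = (1/4)[(6) + (-2) + (-4) + (0)] = 0/4 = 0
Dimension check: dim(rho) = sum (mult * dim) = 3*1 + 1*1 + 2*1 + 0*1 = 6 = chi_rho(e) = 6.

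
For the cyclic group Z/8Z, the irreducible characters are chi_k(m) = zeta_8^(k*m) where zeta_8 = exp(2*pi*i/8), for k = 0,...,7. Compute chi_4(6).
chi_4(6) = zeta_8^24 = 1

Why: chi_4(6) = zeta_8^(4*6) = zeta_8^24. Since zeta_8^8 = 1, this equals zeta_8^0 = exp(2*pi*i*0/8) = 1.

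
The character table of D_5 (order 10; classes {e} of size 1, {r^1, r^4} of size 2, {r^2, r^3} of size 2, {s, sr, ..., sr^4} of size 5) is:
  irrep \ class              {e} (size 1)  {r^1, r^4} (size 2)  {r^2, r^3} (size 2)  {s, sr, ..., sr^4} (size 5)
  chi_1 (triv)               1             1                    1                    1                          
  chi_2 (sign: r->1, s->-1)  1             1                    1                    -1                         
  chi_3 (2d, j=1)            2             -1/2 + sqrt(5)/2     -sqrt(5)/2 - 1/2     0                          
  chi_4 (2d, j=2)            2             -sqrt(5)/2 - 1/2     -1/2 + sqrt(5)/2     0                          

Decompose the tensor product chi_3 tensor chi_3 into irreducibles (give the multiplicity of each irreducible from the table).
chi_3 tensor chi_3 = chi_1 + chi_2 + chi_4 (all other irreducibles have multiplicity 0).

Solution. The character of a tensor product is the pointwise product (chi_3 * chi_3)(C) = chi_3(C) * chi_3(C):
  {e}: (2)*(2), {r^1, r^4}: (-1/2 + sqrt(5)/2)*(-1/2 + sqrt(5)/2), {r^2, r^3}: (-sqrt(5)/2 - 1/2)*(-sqrt(5)/2 - 1/2), {s, sr, ..., sr^4}: (0)*(0)
so (chi_3 * chi_3) takes values
  {e} -> 4, {r^1, r^4} -> 3/2 - sqrt(5)/2, {r^2, r^3} -> sqrt(5)/2 + 3/2, {s, sr, ..., sr^4} -> 0.
Now take the inner product of this character with each irreducible chi from the table, <chi_3*chi_3, chi> = (1/10) sum_C |C| (chi_3*chi_3)(C) conj(chi(C)):
  <chi_3*chi_3, chi_1> = (1/10)[1*(4)*conj(1) + 2*(3/2 - sqrt(5)/2)*conj(1) + 2*(sqrt(5)/2 + 3/2)*conj(1) + 5*(0)*conj(1)]
      = (1/10)[(4) + (3 - sqrt(5)) + (sqrt(5) + 3) + (0)] = 10/10 = 1
  <chi_3*chi_3, chi_2> = (1/10)[1*(4)*conj(1) + 2*(3/2 - sqrt(5)/2)*conj(1) + 2*(sqrt(5)/2 + 3/2)*conj(1) + 5*(0)*conj(-1)]
      = (1/10)[(4) + (3 - sqrt(5)) + (sqrt(5) + 3) + (0)] = 10/10 = 1
  <chi_3*chi_3, chi_3> = (1/10)[1*(4)*conj(2) + 2*(3/2 - sqrt(5)/2)*conj(-1/2 + sqrt(5)/2) + 2*(sqrt(5)/2 + 3/2)*conj(-sqrt(5)/2 - 1/2) + 5*(0)*conj(0)]
      = (1/10)[(8) + (-4 + 2*sqrt(5)) + (-2*sqrt(5) - 4) + (0)] = 0/10 = 0
  <chi_3*chi_3, chi_4> = (1/10)[1*(4)*conj(2) + 2*(3/2 - sqrt(5)/2)*conj(-sqrt(5)/2 - 1/2) + 2*(sqrt(5)/2 + 3/2)*conj(-1/2 + sqrt(5)/2) + 5*(0)*conj(0)]
      = (1/10)[(8) + (1 - sqrt(5)) + (1 + sqrt(5)) + (0)] = 10/10 = 1
Hence the multiplicities are chi_1: 1, chi_2: 1, chi_4: 1. Dimension check: dim(chi_3)*dim(chi_3) = 2*2 = 4 and sum (mult * dim) = 1*1 + 1*1 + 1*2 = 4.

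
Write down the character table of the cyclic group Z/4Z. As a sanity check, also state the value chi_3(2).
Character table of Z/4Z (irreps indexed chi_0,...,chi_3 with chi_k(m) = zeta_4^(k*m), zeta_4 = exp(2*pi*i/4)):
  irrep \ class  {0} (size 1)  {1} (size 1)  {2} (size 1)  {3} (size 1)
  chi_0          1             1             1             1           
  chi_1          1             I             -1            -I          
  chi_2          1             -1            1             -1          
  chi_3          1             -I            -1            I           

Spot check: chi_3(2) = zeta_4^(3*2) = zeta_4^6 = -1.

Reasoning: Z/4Z is abelian, so all 4 irreducible complex representations are 1-dimensional. They are given by chi_k(m) = zeta_4^(k*m) for k = 0,...,3. Row orthogonality: sum_m chi_k(m) conj(chi_l(m)) = 4 * [k = l].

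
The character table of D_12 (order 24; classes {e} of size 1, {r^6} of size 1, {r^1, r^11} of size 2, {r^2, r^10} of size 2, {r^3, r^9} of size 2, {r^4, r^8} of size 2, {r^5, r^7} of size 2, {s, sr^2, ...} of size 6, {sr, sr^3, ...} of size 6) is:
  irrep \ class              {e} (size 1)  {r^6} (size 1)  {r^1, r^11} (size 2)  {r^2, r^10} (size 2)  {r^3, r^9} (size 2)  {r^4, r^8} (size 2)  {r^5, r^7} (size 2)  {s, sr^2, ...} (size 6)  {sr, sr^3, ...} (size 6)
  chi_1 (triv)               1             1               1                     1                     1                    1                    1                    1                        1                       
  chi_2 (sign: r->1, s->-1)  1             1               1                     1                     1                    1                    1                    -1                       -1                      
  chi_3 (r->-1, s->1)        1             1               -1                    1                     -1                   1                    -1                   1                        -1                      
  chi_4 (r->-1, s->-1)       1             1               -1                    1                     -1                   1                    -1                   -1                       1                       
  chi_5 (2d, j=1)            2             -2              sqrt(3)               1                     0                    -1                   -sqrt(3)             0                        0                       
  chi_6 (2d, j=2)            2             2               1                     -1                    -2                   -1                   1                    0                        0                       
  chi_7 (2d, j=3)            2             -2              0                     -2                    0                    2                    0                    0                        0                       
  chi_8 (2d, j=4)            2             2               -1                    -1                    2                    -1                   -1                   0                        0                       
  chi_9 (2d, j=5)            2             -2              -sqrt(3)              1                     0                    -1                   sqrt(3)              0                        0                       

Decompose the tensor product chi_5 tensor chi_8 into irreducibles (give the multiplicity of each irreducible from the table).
chi_5 tensor chi_8 = chi_7 + chi_9 (all other irreducibles have multiplicity 0).

The character of a tensor product is the pointwise product (chi_5 * chi_8)(C) = chi_5(C) * chi_8(C):
  {e}: (2)*(2), {r^6}: (-2)*(2), {r^1, r^11}: (sqrt(3))*(-1), {r^2, r^10}: (1)*(-1), {r^3, r^9}: (0)*(2), {r^4, r^8}: (-1)*(-1), {r^5, r^7}: (-sqrt(3))*(-1), {s, sr^2, ...}: (0)*(0), {sr, sr^3, ...}: (0)*(0)
so (chi_5 * chi_8) takes values
  {e} -> 4, {r^6} -> -4, {r^1, r^11} -> -sqrt(3), {r^2, r^10} -> -1, {r^3, r^9} -> 0, {r^4, r^8} -> 1, {r^5, r^7} -> sqrt(3), {s, sr^2, ...} -> 0, {sr, sr^3, ...} -> 0.
Now take the inner product of this character with each irreducible chi from the table, <chi_5*chi_8, chi> = (1/24) sum_C |C| (chi_5*chi_8)(C) conj(chi(C)):
  <chi_5*chi_8, chi_1> = (1/24)[1*(4)*conj(1) + 1*(-4)*conj(1) + 2*(-sqrt(3))*conj(1) + 2*(-1)*conj(1) + 2*(0)*conj(1) + 2*(1)*conj(1) + 2*(sqrt(3))*conj(1) + 6*(0)*conj(1) + 6*(0)*conj(1)]
      = (1/24)[(4) + (-4) + (-2*sqrt(3)) + (-2) + (0) + (2) + (2*sqrt(3)) + (0) + (0)] = 0/24 = 0
  <chi_5*chi_8, chi_2> = (1/24)[1*(4)*conj(1) + 1*(-4)*conj(1) + 2*(-sqrt(3))*conj(1) + 2*(-1)*conj(1) + 2*(0)*conj(1) + 2*(1)*conj(1) + 2*(sqrt(3))*conj(1) + 6*(0)*conj(-1) + 6*(0)*conj(-1)]
      = (1/24)[(4) + (-4) + (-2*sqrt(3)) + (-2) + (0) + (2) + (2*sqrt(3)) + (0) + (0)] = 0/24 = 0
  <chi_5*chi_8, chi_3> = (1/24)[1*(4)*conj(1) + 1*(-4)*conj(1) + 2*(-sqrt(3))*conj(-1) + 2*(-1)*conj(1) + 2*(0)*conj(-1) + 2*(1)*conj(1) + 2*(sqrt(3))*conj(-1) + 6*(0)*conj(1) + 6*(0)*conj(-1)]
      = (1/24)[(4) + (-4) + (2*sqrt(3)) + (-2) + (0) + (2) + (-2*sqrt(3)) + (0) + (0)] = 0/24 = 0
  <chi_5*chi_8, chi_4> = (1/24)[1*(4)*conj(1) + 1*(-4)*conj(1) + 2*(-sqrt(3))*conj(-1) + 2*(-1)*conj(1) + 2*(0)*conj(-1) + 2*(1)*conj(1) + 2*(sqrt(3))*conj(-1) + 6*(0)*conj(-1) + 6*(0)*conj(1)]
      = (1/24)[(4) + (-4) + (2*sqrt(3)) + (-2) + (0) + (2) + (-2*sqrt(3)) + (0) + (0)] = 0/24 = 0
  <chi_5*chi_8, chi_5> = (1/24)[1*(4)*conj(2) + 1*(-4)*conj(-2) + 2*(-sqrt(3))*conj(sqrt(3)) + 2*(-1)*conj(1) + 2*(0)*conj(0) + 2*(1)*conj(-1) + 2*(sqrt(3))*conj(-sqrt(3)) + 6*(0)*conj(0) + 6*(0)*conj(0)]
      = (1/24)[(8) + (8) + (-6) + (-2) + (0) + (-2) + (-6) + (0) + (0)] = 0/24 = 0
  <chi_5*chi_8, chi_6> = (1/24)[1*(4)*conj(2) + 1*(-4)*conj(2) + 2*(-sqrt(3))*conj(1) + 2*(-1)*conj(-1) + 2*(0)*conj(-2) + 2*(1)*conj(-1) + 2*(sqrt(3))*conj(1) + 6*(0)*conj(0) + 6*(0)*conj(0)]
      = (1/24)[(8) + (-8) + (-2*sqrt(3)) + (2) + (0) + (-2) + (2*sqrt(3)) + (0) + (0)] = 0/24 = 0
  <chi_5*chi_8, chi_7> = (1/24)[1*(4)*conj(2) + 1*(-4)*conj(-2) + 2*(-sqrt(3))*conj(0) + 2*(-1)*conj(-2) + 2*(0)*conj(0) + 2*(1)*conj(2) + 2*(sqrt(3))*conj(0) + 6*(0)*conj(0) + 6*(0)*conj(0)]
      = (1/24)[(8) + (8) + (0) + (4) + (0) + (4) + (0) + (0) + (0)] = 24/24 = 1
  <chi_5*chi_8, chi_8> = (1/24)[1*(4)*conj(2) + 1*(-4)*conj(2) + 2*(-sqrt(3))*conj(-1) + 2*(-1)*conj(-1) + 2*(0)*conj(2) + 2*(1)*conj(-1) + 2*(sqrt(3))*conj(-1) + 6*(0)*conj(0) + 6*(0)*conj(0)]
      = (1/24)[(8) + (-8) + (2*sqrt(3)) + (2) + (0) + (-2) + (-2*sqrt(3)) + (0) + (0)] = 0/24 = 0
  <chi_5*chi_8, chi_9> = (1/24)[1*(4)*conj(2) + 1*(-4)*conj(-2) + 2*(-sqrt(3))*conj(-sqrt(3)) + 2*(-1)*conj(1) + 2*(0)*conj(0) + 2*(1)*conj(-1) + 2*(sqrt(3))*conj(sqrt(3)) + 6*(0)*conj(0) + 6*(0)*conj(0)]
      = (1/24)[(8) + (8) + (6) + (-2) + (0) + (-2) + (6) + (0) + (0)] = 24/24 = 1
Hence the multiplicities are chi_7: 1, chi_9: 1. Dimension check: dim(chi_5)*dim(chi_8) = 2*2 = 4 and sum (mult * dim) = 1*2 + 1*2 = 4.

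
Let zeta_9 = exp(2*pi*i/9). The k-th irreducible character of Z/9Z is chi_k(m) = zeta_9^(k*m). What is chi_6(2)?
chi_6(2) = zeta_9^12 = exp(2*I*pi/3)

Working: chi_6(2) = zeta_9^(6*2) = zeta_9^12. Since zeta_9^9 = 1, this equals zeta_9^3 = exp(2*pi*i*3/9) = exp(2*I*pi/3).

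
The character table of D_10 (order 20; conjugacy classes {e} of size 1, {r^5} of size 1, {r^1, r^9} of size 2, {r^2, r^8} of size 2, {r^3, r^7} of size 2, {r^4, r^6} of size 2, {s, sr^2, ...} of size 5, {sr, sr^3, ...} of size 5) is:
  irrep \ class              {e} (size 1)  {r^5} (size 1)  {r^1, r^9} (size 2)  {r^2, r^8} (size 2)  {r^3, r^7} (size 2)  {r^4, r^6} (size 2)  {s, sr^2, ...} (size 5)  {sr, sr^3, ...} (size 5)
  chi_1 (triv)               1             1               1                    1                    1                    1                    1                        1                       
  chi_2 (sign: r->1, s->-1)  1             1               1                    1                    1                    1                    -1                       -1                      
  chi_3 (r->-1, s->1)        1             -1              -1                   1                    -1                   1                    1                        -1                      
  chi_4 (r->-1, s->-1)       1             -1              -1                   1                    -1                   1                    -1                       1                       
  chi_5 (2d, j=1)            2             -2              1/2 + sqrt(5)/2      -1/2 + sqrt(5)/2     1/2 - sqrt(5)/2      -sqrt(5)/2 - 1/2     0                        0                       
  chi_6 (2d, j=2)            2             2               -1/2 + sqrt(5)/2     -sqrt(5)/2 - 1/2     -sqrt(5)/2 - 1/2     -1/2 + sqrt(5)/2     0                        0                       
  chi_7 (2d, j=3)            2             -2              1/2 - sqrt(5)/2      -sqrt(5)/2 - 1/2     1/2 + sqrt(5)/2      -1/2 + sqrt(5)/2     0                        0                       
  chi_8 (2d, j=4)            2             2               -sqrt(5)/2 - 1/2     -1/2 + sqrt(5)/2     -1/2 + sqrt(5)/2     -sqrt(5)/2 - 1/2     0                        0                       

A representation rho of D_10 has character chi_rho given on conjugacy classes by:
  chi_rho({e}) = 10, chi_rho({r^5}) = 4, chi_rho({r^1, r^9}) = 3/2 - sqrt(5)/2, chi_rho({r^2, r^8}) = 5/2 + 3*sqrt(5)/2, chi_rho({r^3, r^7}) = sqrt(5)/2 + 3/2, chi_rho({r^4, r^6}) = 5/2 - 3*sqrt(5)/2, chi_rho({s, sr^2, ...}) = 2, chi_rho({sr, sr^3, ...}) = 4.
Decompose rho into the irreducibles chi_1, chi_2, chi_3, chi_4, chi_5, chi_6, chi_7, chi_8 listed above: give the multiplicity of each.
Multiplicities: chi_1: 3, chi_2: 0, chi_3: 0, chi_4: 1, chi_5: 1, chi_6: 0, chi_7: 0, chi_8: 2.

Justification: Use <chi_rho, chi> = (1/|G|) sum_C |C| * chi_rho(C) * conj(chi(C)) with |G| = 20 for each irreducible chi in the table:
  <chi_rho, chi_1> = (1/20)[1*(10)*conj(1) + 1*(4)*conj(1) + 2*(3/2 - sqrt(5)/2)*conj(1) + 2*(5/2 + 3*sqrt(5)/2)*conj(1) + 2*(sqrt(5)/2 + 3/2)*conj(1) + 2*(5/2 - 3*sqrt(5)/2)*conj(1) + 5*(2)*conj(1) + 5*(4)*conj(1)]
      = (1/20)[(10) + (4) + (3 - sqrt(5)) + (5 + 3*sqrt(5)) + (sqrt(5) + 3) + (5 - 3*sqrt(5)) + (10) + (20)] = 60/20 = 3
  <chi_rho, chi_2> = (1/20)[1*(10)*conj(1) + 1*(4)*conj(1) + 2*(3/2 - sqrt(5)/2)*conj(1) + 2*(5/2 + 3*sqrt(5)/2)*conj(1) + 2*(sqrt(5)/2 + 3/2)*conj(1) + 2*(5/2 - 3*sqrt(5)/2)*conj(1) + 5*(2)*conj(-1) + 5*(4)*conj(-1)]
      = (1/20)[(10) + (4) + (3 - sqrt(5)) + (5 + 3*sqrt(5)) + (sqrt(5) + 3) + (5 - 3*sqrt(5)) + (-10) + (-20)] = 0/20 = 0
  <chi_rho, chi_3> = (1/20)[1*(10)*conj(1) + 1*(4)*conj(-1) + 2*(3/2 - sqrt(5)/2)*conj(-1) + 2*(5/2 + 3*sqrt(5)/2)*conj(1) + 2*(sqrt(5)/2 + 3/2)*conj(-1) + 2*(5/2 - 3*sqrt(5)/2)*conj(1) + 5*(2)*conj(1) + 5*(4)*conj(-1)]
      = (1/20)[(10) + (-4) + (-3 + sqrt(5)) + (5 + 3*sqrt(5)) + (-3 - sqrt(5)) + (5 - 3*sqrt(5)) + (10) + (-20)] = 0/20 = 0
  <chi_rho, chi_4> = (1/20)[1*(10)*conj(1) + 1*(4)*conj(-1) + 2*(3/2 - sqrt(5)/2)*conj(-1) + 2*(5/2 + 3*sqrt(5)/2)*conj(1) + 2*(sqrt(5)/2 + 3/2)*conj(-1) + 2*(5/2 - 3*sqrt(5)/2)*conj(1) + 5*(2)*conj(-1) + 5*(4)*conj(1)]
      = (1/20)[(10) + (-4) + (-3 + sqrt(5)) + (5 + 3*sqrt(5)) + (-3 - sqrt(5)) + (5 - 3*sqrt(5)) + (-10) + (20)] = 20/20 = 1
  <chi_rho, chi_5> = (1/20)[1*(10)*conj(2) + 1*(4)*conj(-2) + 2*(3/2 - sqrt(5)/2)*conj(1/2 + sqrt(5)/2) + 2*(5/2 + 3*sqrt(5)/2)*conj(-1/2 + sqrt(5)/2) + 2*(sqrt(5)/2 + 3/2)*conj(1/2 - sqrt(5)/2) + 2*(5/2 - 3*sqrt(5)/2)*conj(-sqrt(5)/2 - 1/2) + 5*(2)*conj(0) + 5*(4)*conj(0)]
      = (1/20)[(20) + (-8) + (-1 + sqrt(5)) + (sqrt(5) + 5) + (-sqrt(5) - 1) + (5 - sqrt(5)) + (0) + (0)] = 20/20 = 1
  <chi_rho, chi_6> = (1/20)[1*(10)*conj(2) + 1*(4)*conj(2) + 2*(3/2 - sqrt(5)/2)*conj(-1/2 + sqrt(5)/2) + 2*(5/2 + 3*sqrt(5)/2)*conj(-sqrt(5)/2 - 1/2) + 2*(sqrt(5)/2 + 3/2)*conj(-sqrt(5)/2 - 1/2) + 2*(5/2 - 3*sqrt(5)/2)*conj(-1/2 + sqrt(5)/2) + 5*(2)*conj(0) + 5*(4)*conj(0)]
      = (1/20)[(20) + (8) + (-4 + 2*sqrt(5)) + (-10 - 4*sqrt(5)) + (-2*sqrt(5) - 4) + (-10 + 4*sqrt(5)) + (0) + (0)] = 0/20 = 0
  <chi_rho, chi_7> = (1/20)[1*(10)*conj(2) + 1*(4)*conj(-2) + 2*(3/2 - sqrt(5)/2)*conj(1/2 - sqrt(5)/2) + 2*(5/2 + 3*sqrt(5)/2)*conj(-sqrt(5)/2 - 1/2) + 2*(sqrt(5)/2 + 3/2)*conj(1/2 + sqrt(5)/2) + 2*(5/2 - 3*sqrt(5)/2)*conj(-1/2 + sqrt(5)/2) + 5*(2)*conj(0) + 5*(4)*conj(0)]
      = (1/20)[(20) + (-8) + (4 - 2*sqrt(5)) + (-10 - 4*sqrt(5)) + (4 + 2*sqrt(5)) + (-10 + 4*sqrt(5)) + (0) + (0)] = 0/20 = 0
  <chi_rho, chi_8> = (1/20)[1*(10)*conj(2) + 1*(4)*conj(2) + 2*(3/2 - sqrt(5)/2)*conj(-sqrt(5)/2 - 1/2) + 2*(5/2 + 3*sqrt(5)/2)*conj(-1/2 + sqrt(5)/2) + 2*(sqrt(5)/2 + 3/2)*conj(-1/2 + sqrt(5)/2) + 2*(5/2 - 3*sqrt(5)/2)*conj(-sqrt(5)/2 - 1/2) + 5*(2)*conj(0) + 5*(4)*conj(0)]
      = (1/20)[(20) + (8) + (1 - sqrt(5)) + (sqrt(5) + 5) + (1 + sqrt(5)) + (5 - sqrt(5)) + (0) + (0)] = 40/20 = 2
Dimension check: dim(rho) = sum (mult * dim) = 3*1 + 0*1 + 0*1 + 1*1 + 1*2 + 0*2 + 0*2 + 2*2 = 10 = chi_rho(e) = 10.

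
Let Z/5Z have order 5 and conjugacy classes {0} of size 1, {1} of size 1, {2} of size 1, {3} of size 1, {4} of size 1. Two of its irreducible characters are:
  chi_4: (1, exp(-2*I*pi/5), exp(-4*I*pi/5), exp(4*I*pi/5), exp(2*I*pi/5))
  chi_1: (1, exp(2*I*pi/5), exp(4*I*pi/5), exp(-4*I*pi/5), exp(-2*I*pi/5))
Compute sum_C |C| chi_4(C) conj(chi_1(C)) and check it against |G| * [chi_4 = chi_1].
Sum = 0; so <chi_4, chi_1> = 0 (distinct irreducibles are orthogonal).

Why: Compute term by term over conjugacy classes (|C| * chi_4(C) * conj(chi_1(C))):
  1*(1)*conj(1) + 1*(exp(-2*I*pi/5))*conj(exp(2*I*pi/5)) + 1*(exp(-4*I*pi/5))*conj(exp(4*I*pi/5)) + 1*(exp(4*I*pi/5))*conj(exp(-4*I*pi/5)) + 1*(exp(2*I*pi/5))*conj(exp(-2*I*pi/5))
  = (1) + (exp(-4*I*pi/5)) + (exp(2*I*pi/5)) + (exp(-2*I*pi/5)) + (exp(4*I*pi/5))
  = 0.
(Exp terms are combined using exp(i*s)*conj(exp(i*t)) = exp(i*(s-t)), and sums of them are collapsed using the identity that for every m > 1 the m distinct m-th roots of unity sum to 0, e.g. 1 + exp(2*I*pi/3) + exp(-2*I*pi/3) = 0.)
Dividing by |G| = 5 gives 0/5 = 0, matching the row-orthogonality relation <chi_4, chi_1> = [chi_4 = chi_1].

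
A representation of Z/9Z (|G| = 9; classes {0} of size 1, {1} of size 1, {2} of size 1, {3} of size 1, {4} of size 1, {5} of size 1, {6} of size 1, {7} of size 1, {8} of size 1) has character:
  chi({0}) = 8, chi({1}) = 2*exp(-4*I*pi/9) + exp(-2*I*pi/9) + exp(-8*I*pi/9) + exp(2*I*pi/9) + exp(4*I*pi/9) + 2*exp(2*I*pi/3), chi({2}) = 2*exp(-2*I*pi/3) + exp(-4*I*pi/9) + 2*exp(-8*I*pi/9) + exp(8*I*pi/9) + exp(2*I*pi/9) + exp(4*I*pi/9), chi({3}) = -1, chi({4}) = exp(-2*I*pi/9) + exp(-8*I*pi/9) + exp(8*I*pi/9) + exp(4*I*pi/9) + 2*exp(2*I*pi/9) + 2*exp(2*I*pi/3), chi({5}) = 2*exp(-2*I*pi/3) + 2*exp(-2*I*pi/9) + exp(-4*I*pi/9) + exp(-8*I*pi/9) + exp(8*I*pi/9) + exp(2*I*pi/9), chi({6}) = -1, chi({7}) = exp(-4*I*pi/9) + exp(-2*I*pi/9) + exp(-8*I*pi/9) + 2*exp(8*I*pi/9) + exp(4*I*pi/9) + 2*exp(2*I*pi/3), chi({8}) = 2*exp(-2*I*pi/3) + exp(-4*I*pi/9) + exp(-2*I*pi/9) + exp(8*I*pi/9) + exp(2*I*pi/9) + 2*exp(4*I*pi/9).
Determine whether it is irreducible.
Not irreducible (reducible): <chi, chi> = 12 > 1.

<chi, chi> = (1/|G|) sum_C |C| * |chi(C)|^2 = (1/9)[1*|8|^2 + 1*|2*exp(-4*I*pi/9) + exp(-2*I*pi/9) + exp(-8*I*pi/9) + exp(2*I*pi/9) + exp(4*I*pi/9) + 2*exp(2*I*pi/3)|^2 + 1*|2*exp(-2*I*pi/3) + exp(-4*I*pi/9) + 2*exp(-8*I*pi/9) + exp(8*I*pi/9) + exp(2*I*pi/9) + exp(4*I*pi/9)|^2 + 1*|-1|^2 + 1*|exp(-2*I*pi/9) + exp(-8*I*pi/9) + exp(8*I*pi/9) + exp(4*I*pi/9) + 2*exp(2*I*pi/9) + 2*exp(2*I*pi/3)|^2 + 1*|2*exp(-2*I*pi/3) + 2*exp(-2*I*pi/9) + exp(-4*I*pi/9) + exp(-8*I*pi/9) + exp(8*I*pi/9) + exp(2*I*pi/9)|^2 + 1*|-1|^2 + 1*|exp(-4*I*pi/9) + exp(-2*I*pi/9) + exp(-8*I*pi/9) + 2*exp(8*I*pi/9) + exp(4*I*pi/9) + 2*exp(2*I*pi/3)|^2 + 1*|2*exp(-2*I*pi/3) + exp(-4*I*pi/9) + exp(-2*I*pi/9) + exp(8*I*pi/9) + exp(2*I*pi/9) + 2*exp(4*I*pi/9)|^2]
  = (1/9)[(64) + (12 + 7*exp(-4*I*pi/9) + 5*exp(-2*I*pi/3) + 5*exp(-2*I*pi/9) + 9*exp(-8*I*pi/9) + 9*exp(8*I*pi/9) + 5*exp(2*I*pi/9) + 5*exp(2*I*pi/3) + 7*exp(4*I*pi/9)) + (12 + 9*exp(-2*I*pi/9) + 5*exp(-4*I*pi/9) + 5*exp(-2*I*pi/3) + 7*exp(-8*I*pi/9) + 7*exp(8*I*pi/9) + 5*exp(2*I*pi/3) + 5*exp(4*I*pi/9) + 9*exp(2*I*pi/9)) + (1) + (12 + 9*exp(-4*I*pi/9) + 7*exp(-2*I*pi/9) + 5*exp(-2*I*pi/3) + 5*exp(-8*I*pi/9) + 5*exp(8*I*pi/9) + 5*exp(2*I*pi/3) + 7*exp(2*I*pi/9) + 9*exp(4*I*pi/9)) + (12 + 9*exp(-4*I*pi/9) + 7*exp(-2*I*pi/9) + 5*exp(-2*I*pi/3) + 5*exp(-8*I*pi/9) + 5*exp(8*I*pi/9) + 5*exp(2*I*pi/3) + 7*exp(2*I*pi/9) + 9*exp(4*I*pi/9)) + (1) + (12 + 9*exp(-2*I*pi/9) + 5*exp(-4*I*pi/9) + 5*exp(-2*I*pi/3) + 7*exp(-8*I*pi/9) + 7*exp(8*I*pi/9) + 5*exp(2*I*pi/3) + 5*exp(4*I*pi/9) + 9*exp(2*I*pi/9)) + (12 + 7*exp(-4*I*pi/9) + 5*exp(-2*I*pi/3) + 5*exp(-2*I*pi/9) + 9*exp(-8*I*pi/9) + 9*exp(8*I*pi/9) + 5*exp(2*I*pi/9) + 5*exp(2*I*pi/3) + 7*exp(4*I*pi/9))] = 108/9 = 12.
(Exp terms are combined using exp(i*s)*conj(exp(i*t)) = exp(i*(s-t)), and sums of them are collapsed using the identity that for every m > 1 the m distinct m-th roots of unity sum to 0, e.g. 1 + exp(2*I*pi/3) + exp(-2*I*pi/3) = 0.)
A character is irreducible iff <chi, chi> = 1, so this representation is reducible.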